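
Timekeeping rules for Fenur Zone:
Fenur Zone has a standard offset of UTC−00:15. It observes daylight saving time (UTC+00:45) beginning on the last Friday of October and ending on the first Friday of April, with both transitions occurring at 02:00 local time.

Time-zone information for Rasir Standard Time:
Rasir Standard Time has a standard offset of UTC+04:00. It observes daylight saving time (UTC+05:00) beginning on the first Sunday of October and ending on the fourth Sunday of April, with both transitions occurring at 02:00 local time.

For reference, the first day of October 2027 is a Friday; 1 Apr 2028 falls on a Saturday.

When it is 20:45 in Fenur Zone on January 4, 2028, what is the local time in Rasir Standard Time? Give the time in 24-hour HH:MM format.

1 October 2027 is a Friday, so Fridays fall on 1, 8, 15, 22, 29; the last is October 29.
1 April 2028 is a Saturday, so the first Friday is April 7.
Daylight saving runs 29 October 2027 – 7 April 2028; January 4, 2028 is inside that window, so Fenur Zone is at UTC+00:45.
20:45 Fenur Zone − 0h45m = 20:00 UTC.
1 October 2027 is a Friday, so the first Sunday is October 3.
1 April 2028 is a Saturday, so the first Sunday is April 2 and the fourth is April 23.
At the standard offset (UTC+04:00), 20:00 UTC + 4h = 00:00 Rasir Standard Time standard time (rolling into the next day, 5 January 2028).
The standard-time date in Rasir Standard Time, January 5, 2028, falls between 3 October 2027 and 23 April 2028, so daylight saving is in effect and Rasir Standard Time is at UTC+05:00.
20:00 UTC + 5h = 01:00 Rasir Standard Time (rolling into the next day, 5 January 2028).

01:00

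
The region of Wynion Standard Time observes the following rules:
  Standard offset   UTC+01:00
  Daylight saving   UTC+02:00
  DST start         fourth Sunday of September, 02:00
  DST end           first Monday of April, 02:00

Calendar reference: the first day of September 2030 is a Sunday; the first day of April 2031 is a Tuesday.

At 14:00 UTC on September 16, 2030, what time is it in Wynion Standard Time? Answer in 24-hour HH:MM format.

1 September 2030 is a Sunday, so the first Sunday is September 1 and the fourth is September 22.
1 April 2031 is a Tuesday, so the first Monday is April 7.
At the standard offset (UTC+01:00), 14:00 UTC + 1h = 15:00 Wynion Standard Time standard time.
Daylight saving runs 22 September 2030 – 7 April 2031; the standard-time date in Wynion Standard Time, September 16, 2030, is outside that window, so Wynion Standard Time is on standard time at UTC+01:00.
14:00 UTC + 1h = 15:00 local.

15:00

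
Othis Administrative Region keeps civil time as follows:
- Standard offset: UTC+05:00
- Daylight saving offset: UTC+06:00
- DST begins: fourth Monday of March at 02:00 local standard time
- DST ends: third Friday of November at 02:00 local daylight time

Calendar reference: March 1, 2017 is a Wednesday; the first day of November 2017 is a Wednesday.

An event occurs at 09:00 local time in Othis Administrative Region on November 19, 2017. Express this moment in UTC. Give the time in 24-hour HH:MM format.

1 March 2017 is a Wednesday, so the first Monday is March 6 and the fourth is March 27.
1 November 2017 is a Wednesday, so the first Friday is November 3 and the third is November 17.
November 19, 2017 is outside the daylight-saving period (27 March – 17 November), so Othis Administrative Region is on standard time, UTC+05:00.
09:00 local − 5h = 04:00 UTC.

04:00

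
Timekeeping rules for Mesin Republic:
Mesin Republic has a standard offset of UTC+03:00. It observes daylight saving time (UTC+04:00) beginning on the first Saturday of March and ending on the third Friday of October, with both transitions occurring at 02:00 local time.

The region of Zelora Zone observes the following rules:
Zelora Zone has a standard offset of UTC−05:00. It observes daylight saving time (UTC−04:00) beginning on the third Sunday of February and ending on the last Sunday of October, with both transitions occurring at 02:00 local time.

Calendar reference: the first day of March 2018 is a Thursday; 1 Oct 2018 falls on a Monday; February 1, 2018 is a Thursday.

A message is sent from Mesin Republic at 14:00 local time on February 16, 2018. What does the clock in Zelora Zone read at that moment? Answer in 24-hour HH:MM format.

06:00

1 March 2018 is a Thursday, so the first Saturday is March 3.
1 October 2018 is a Monday, so the first Friday is October 5 and the third is October 19.
February 16, 2018 does not fall between 3 March and 19 October, so daylight saving is not in effect and Mesin Republic is at UTC+03:00.
14:00 Mesin Republic − 3h = 11:00 UTC.
1 February 2018 is a Thursday, so the first Sunday is February 4 and the third is February 18.
1 October 2018 is a Monday, so Sundays fall on 7, 14, 21, 28; the last is October 28.
At the standard offset (UTC−05:00), 11:00 UTC − 5h = 06:00 Zelora Zone standard time.
The standard-time date in Zelora Zone, February 16, 2018, is outside the daylight-saving period (18 February – 28 October), so Zelora Zone is on standard time, UTC−05:00.
11:00 UTC − 5h = 06:00 Zelora Zone.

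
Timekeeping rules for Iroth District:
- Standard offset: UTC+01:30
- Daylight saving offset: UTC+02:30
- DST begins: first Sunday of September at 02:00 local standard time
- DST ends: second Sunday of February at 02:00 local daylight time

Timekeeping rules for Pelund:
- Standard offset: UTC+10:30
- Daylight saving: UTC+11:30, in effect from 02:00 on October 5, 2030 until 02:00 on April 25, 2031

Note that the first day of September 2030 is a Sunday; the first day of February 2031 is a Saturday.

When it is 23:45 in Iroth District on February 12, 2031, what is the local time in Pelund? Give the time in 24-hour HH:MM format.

09:45

1 September 2030 is a Sunday, so the first Sunday is September 1.
1 February 2031 is a Saturday, so the first Sunday is February 2 and the second is February 9.
Daylight saving runs 1 September 2030 – 9 February 2031; February 12, 2031 is outside that window, so Iroth District is on standard time at UTC+01:30.
23:45 Iroth District − 1h30m = 22:15 UTC.
At the standard offset (UTC+10:30), 22:15 UTC + 10h30m = 08:45 Pelund standard time (rolling into the next day, 13 February 2031).
Daylight saving runs 5 October 2030 – 25 April 2031; the standard-time date in Pelund, February 13, 2031, is inside that window, so Pelund is at UTC+11:30.
22:15 UTC + 11h30m = 09:45 Pelund (rolling into the next day, 13 February 2031).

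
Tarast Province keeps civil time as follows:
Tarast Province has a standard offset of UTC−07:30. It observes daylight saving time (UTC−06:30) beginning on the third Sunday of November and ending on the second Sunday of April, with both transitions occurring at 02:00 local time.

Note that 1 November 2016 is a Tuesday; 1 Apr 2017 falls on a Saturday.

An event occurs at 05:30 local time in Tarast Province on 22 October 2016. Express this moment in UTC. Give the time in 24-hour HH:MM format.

1 November 2016 is a Tuesday, so the first Sunday is November 6 and the third is November 20.
1 April 2017 is a Saturday, so the first Sunday is April 2 and the second is April 9.
22 October 2016 does not fall between 20 November 2016 and 9 April 2017, so daylight saving is not in effect and Tarast Province is at UTC−07:30.
05:30 local + 7h30m = 13:00 UTC.

13:00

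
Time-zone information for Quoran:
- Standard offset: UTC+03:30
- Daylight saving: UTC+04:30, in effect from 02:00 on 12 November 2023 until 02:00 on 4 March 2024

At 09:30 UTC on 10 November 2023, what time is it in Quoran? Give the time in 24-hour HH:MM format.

At the standard offset (UTC+03:30), 09:30 UTC + 3h30m = 13:00 Quoran standard time.
Daylight saving runs 12 November 2023 – 4 March 2024; the standard-time date in Quoran, 10 November 2023, is outside that window, so Quoran is on standard time at UTC+03:30.
09:30 UTC + 3h30m = 13:00 local.

13:00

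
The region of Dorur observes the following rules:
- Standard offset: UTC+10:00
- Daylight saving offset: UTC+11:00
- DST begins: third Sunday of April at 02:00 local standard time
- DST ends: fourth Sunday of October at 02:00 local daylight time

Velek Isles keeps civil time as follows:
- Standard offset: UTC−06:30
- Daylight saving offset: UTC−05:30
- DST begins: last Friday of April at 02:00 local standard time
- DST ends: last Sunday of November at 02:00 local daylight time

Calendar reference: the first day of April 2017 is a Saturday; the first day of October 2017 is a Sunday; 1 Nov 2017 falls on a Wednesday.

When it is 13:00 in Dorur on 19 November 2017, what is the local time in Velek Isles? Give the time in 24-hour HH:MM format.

21:30

1 April 2017 is a Saturday, so the first Sunday is April 2 and the third is April 16.
1 October 2017 is a Sunday, so the first Sunday is October 1 and the fourth is October 22.
Daylight saving runs 16 April – 22 October; 19 November 2017 is outside that window, so Dorur is on standard time at UTC+10:00.
13:00 Dorur − 10h = 03:00 UTC.
1 April 2017 is a Saturday, so Fridays fall on 7, 14, 21, 28; the last is April 28.
1 November 2017 is a Wednesday, so Sundays fall on 5, 12, 19, 26; the last is November 26.
At the standard offset (UTC−06:30), 03:00 UTC − 6h30m = 20:30 Velek Isles standard time (rolling into the previous day, 18 November 2017).
Daylight saving runs 28 April – 26 November; the standard-time date in Velek Isles, 18 November 2017, is inside that window, so Velek Isles is at UTC−05:30.
03:00 UTC − 5h30m = 21:30 Velek Isles (rolling into the previous day, 18 November 2017).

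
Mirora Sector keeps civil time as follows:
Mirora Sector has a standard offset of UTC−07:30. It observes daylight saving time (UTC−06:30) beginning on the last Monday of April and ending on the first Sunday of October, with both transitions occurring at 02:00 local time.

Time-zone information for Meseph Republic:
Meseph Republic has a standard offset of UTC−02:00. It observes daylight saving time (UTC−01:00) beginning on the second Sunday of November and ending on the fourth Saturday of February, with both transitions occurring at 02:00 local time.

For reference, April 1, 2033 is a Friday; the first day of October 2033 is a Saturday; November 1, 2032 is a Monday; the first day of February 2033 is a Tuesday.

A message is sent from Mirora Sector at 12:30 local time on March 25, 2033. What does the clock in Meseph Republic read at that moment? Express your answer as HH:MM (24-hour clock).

1 April 2033 is a Friday, so Mondays fall on 4, 11, 18, 25; the last is April 25.
1 October 2033 is a Saturday, so the first Sunday is October 2.
March 25, 2033 is outside the daylight-saving period (25 April – 2 October), so Mirora Sector is on standard time, UTC−07:30.
12:30 Mirora Sector + 7h30m = 20:00 UTC.
1 November 2032 is a Monday, so the first Sunday is November 7 and the second is November 14.
1 February 2033 is a Tuesday, so the first Saturday is February 5 and the fourth is February 26.
At the standard offset (UTC−02:00), 20:00 UTC − 2h = 18:00 Meseph Republic standard time.
The standard-time date in Meseph Republic, March 25, 2033, is outside the daylight-saving period (14 November 2032 – 26 February 2033), so Meseph Republic is on standard time, UTC−02:00.
20:00 UTC − 2h = 18:00 Meseph Republic.

18:00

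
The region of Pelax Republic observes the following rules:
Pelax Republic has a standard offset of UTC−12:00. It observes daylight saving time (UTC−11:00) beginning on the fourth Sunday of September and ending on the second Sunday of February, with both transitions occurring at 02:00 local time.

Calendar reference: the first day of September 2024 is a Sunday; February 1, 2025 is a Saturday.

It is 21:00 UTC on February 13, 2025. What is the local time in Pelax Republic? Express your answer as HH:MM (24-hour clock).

1 September 2024 is a Sunday, so the first Sunday is September 1 and the fourth is September 22.
1 February 2025 is a Saturday, so the first Sunday is February 2 and the second is February 9.
At the standard offset (UTC−12:00), 21:00 UTC − 12h = 09:00 Pelax Republic standard time.
The standard-time date in Pelax Republic, February 13, 2025, does not fall between 22 September 2024 and 9 February 2025, so daylight saving is not in effect and Pelax Republic is at UTC−12:00.
21:00 UTC − 12h = 09:00 local.

09:00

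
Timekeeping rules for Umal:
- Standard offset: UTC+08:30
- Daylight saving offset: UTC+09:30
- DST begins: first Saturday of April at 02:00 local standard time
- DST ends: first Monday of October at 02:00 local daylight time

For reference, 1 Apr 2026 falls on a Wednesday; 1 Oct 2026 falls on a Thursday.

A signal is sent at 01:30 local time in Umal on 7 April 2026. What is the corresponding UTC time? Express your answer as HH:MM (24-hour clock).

1 April 2026 is a Wednesday, so the first Saturday is April 4.
1 October 2026 is a Thursday, so the first Monday is October 5.
7 April 2026 falls between 4 April and 5 October, so daylight saving is in effect and Umal is at UTC+09:30.
01:30 local − 9h30m = 16:00 UTC (rolling into the previous day, 6 April 2026).

16:00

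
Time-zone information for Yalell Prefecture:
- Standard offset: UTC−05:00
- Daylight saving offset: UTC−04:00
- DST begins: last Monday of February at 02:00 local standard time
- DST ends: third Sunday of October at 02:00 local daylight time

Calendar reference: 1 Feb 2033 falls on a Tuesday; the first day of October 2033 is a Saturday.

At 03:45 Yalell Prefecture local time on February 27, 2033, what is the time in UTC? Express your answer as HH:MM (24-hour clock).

08:45

1 February 2033 is a Tuesday, so Mondays fall on 7, 14, 21, 28; the last is February 28.
1 October 2033 is a Saturday, so the first Sunday is October 2 and the third is October 16.
February 27, 2033 does not fall between 28 February and 16 October, so daylight saving is not in effect and Yalell Prefecture is at UTC−05:00.
03:45 local + 5h = 08:45 UTC.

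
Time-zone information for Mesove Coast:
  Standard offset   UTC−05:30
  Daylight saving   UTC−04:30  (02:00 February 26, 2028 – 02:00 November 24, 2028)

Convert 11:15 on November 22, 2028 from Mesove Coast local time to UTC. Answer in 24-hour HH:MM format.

Daylight saving runs 26 February – 24 November; November 22, 2028 is inside that window, so Mesove Coast is at UTC−04:30.
11:15 local + 4h30m = 15:45 UTC.

15:45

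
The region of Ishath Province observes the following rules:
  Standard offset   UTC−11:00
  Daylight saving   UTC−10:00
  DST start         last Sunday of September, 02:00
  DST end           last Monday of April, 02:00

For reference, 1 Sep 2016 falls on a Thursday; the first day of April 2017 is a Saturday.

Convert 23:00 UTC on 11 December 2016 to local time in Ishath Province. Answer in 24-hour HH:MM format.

13:00

1 September 2016 is a Thursday, so Sundays fall on 4, 11, 18, 25; the last is September 25.
1 April 2017 is a Saturday, so Mondays fall on 3, 10, 17, 24; the last is April 24.
At the standard offset (UTC−11:00), 23:00 UTC − 11h = 12:00 Ishath Province standard time.
Daylight saving runs 25 September 2016 – 24 April 2017; the standard-time date in Ishath Province, 11 December 2016, is inside that window, so Ishath Province is at UTC−10:00.
23:00 UTC − 10h = 13:00 local.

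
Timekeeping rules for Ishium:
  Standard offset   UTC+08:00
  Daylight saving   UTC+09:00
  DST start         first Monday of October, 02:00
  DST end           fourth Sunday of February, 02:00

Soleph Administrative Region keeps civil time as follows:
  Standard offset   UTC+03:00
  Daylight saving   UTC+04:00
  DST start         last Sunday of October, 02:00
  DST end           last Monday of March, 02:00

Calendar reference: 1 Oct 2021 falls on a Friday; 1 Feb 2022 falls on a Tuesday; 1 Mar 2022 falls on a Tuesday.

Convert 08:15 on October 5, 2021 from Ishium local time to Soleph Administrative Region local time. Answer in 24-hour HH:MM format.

02:15

1 October 2021 is a Friday, so the first Monday is October 4.
1 February 2022 is a Tuesday, so the first Sunday is February 6 and the fourth is February 27.
October 5, 2021 lies within the daylight-saving period (4 October 2021 – 27 February 2022), so Ishium is on daylight time, UTC+09:00.
08:15 Ishium − 9h = 23:15 UTC (rolling into the previous day, 4 October 2021).
1 October 2021 is a Friday, so Sundays fall on 3, 10, 17, 24, 31; the last is October 31.
1 March 2022 is a Tuesday, so Mondays fall on 7, 14, 21, 28; the last is March 28.
At the standard offset (UTC+03:00), 23:15 UTC + 3h = 02:15 Soleph Administrative Region standard time (rolling into the next day, 5 October 2021).
Daylight saving runs 31 October 2021 – 28 March 2022; the standard-time date in Soleph Administrative Region, October 5, 2021, is outside that window, so Soleph Administrative Region is on standard time at UTC+03:00.
23:15 UTC + 3h = 02:15 Soleph Administrative Region (rolling into the next day, 5 October 2021).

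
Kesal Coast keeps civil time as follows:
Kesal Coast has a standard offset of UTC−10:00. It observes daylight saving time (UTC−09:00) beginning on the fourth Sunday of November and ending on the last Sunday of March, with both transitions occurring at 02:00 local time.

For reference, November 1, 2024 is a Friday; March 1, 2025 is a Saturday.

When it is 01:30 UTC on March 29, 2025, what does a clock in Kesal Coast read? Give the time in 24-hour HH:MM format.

16:30

1 November 2024 is a Friday, so the first Sunday is November 3 and the fourth is November 24.
1 March 2025 is a Saturday, so Sundays fall on 2, 9, 16, 23, 30; the last is March 30.
At the standard offset (UTC−10:00), 01:30 UTC − 10h = 15:30 Kesal Coast standard time (rolling into the previous day, 28 March 2025).
Daylight saving runs 24 November 2024 – 30 March 2025; the standard-time date in Kesal Coast, March 28, 2025, is inside that window, so Kesal Coast is at UTC−09:00.
01:30 UTC − 9h = 16:30 local (rolling into the previous day, 28 March 2025).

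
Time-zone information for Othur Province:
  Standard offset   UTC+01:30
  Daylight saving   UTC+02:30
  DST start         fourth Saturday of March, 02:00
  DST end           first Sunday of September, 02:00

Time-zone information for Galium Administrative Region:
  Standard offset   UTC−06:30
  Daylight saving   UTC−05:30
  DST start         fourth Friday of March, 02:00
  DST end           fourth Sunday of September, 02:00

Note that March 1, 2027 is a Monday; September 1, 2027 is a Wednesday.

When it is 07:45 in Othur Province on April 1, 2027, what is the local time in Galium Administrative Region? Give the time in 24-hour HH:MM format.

1 March 2027 is a Monday, so the first Saturday is March 6 and the fourth is March 27.
1 September 2027 is a Wednesday, so the first Sunday is September 5.
Daylight saving runs 27 March – 5 September; April 1, 2027 is inside that window, so Othur Province is at UTC+02:30.
07:45 Othur Province − 2h30m = 05:15 UTC.
1 March 2027 is a Monday, so the first Friday is March 5 and the fourth is March 26.
1 September 2027 is a Wednesday, so the first Sunday is September 5 and the fourth is September 26.
At the standard offset (UTC−06:30), 05:15 UTC − 6h30m = 22:45 Galium Administrative Region standard time (rolling into the previous day, 31 March 2027).
Daylight saving runs 26 March – 26 September; the standard-time date in Galium Administrative Region, March 31, 2027, is inside that window, so Galium Administrative Region is at UTC−05:30.
05:15 UTC − 5h30m = 23:45 Galium Administrative Region (rolling into the previous day, 31 March 2027).

23:45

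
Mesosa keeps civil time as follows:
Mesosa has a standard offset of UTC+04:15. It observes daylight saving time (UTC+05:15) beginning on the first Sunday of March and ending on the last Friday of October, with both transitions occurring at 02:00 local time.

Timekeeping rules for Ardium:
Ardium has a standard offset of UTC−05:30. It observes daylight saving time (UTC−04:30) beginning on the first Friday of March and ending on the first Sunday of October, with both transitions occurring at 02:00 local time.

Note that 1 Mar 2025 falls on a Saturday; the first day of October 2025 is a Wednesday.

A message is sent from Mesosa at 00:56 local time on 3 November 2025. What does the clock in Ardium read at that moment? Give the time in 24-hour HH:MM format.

15:11

1 March 2025 is a Saturday, so the first Sunday is March 2.
1 October 2025 is a Wednesday, so Fridays fall on 3, 10, 17, 24, 31; the last is October 31.
Daylight saving runs 2 March – 31 October; 3 November 2025 is outside that window, so Mesosa is on standard time at UTC+04:15.
00:56 Mesosa − 4h15m = 20:41 UTC (rolling into the previous day, 2 November 2025).
1 March 2025 is a Saturday, so the first Friday is March 7.
1 October 2025 is a Wednesday, so the first Sunday is October 5.
At the standard offset (UTC−05:30), 20:41 UTC − 5h30m = 15:11 Ardium standard time.
The standard-time date in Ardium, 2 November 2025, is outside the daylight-saving period (7 March – 5 October), so Ardium is on standard time, UTC−05:30.
20:41 UTC − 5h30m = 15:11 Ardium.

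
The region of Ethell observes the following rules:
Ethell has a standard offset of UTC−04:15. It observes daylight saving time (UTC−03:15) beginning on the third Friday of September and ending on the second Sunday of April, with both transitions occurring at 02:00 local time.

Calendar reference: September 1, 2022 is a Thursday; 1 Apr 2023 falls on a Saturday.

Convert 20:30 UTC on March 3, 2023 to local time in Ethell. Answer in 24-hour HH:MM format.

1 September 2022 is a Thursday, so the first Friday is September 2 and the third is September 16.
1 April 2023 is a Saturday, so the first Sunday is April 2 and the second is April 9.
At the standard offset (UTC−04:15), 20:30 UTC − 4h15m = 16:15 Ethell standard time.
The standard-time date in Ethell, March 3, 2023, lies within the daylight-saving period (16 September 2022 – 9 April 2023), so Ethell is on daylight time, UTC−03:15.
20:30 UTC − 3h15m = 17:15 local.

17:15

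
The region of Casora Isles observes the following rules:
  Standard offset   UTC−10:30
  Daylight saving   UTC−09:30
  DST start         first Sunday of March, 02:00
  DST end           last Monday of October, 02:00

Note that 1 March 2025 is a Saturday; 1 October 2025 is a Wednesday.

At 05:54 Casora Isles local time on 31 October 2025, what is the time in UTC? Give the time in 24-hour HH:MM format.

16:24

1 March 2025 is a Saturday, so the first Sunday is March 2.
1 October 2025 is a Wednesday, so Mondays fall on 6, 13, 20, 27; the last is October 27.
31 October 2025 is outside the daylight-saving period (2 March – 27 October), so Casora Isles is on standard time, UTC−10:30.
05:54 local + 10h30m = 16:24 UTC.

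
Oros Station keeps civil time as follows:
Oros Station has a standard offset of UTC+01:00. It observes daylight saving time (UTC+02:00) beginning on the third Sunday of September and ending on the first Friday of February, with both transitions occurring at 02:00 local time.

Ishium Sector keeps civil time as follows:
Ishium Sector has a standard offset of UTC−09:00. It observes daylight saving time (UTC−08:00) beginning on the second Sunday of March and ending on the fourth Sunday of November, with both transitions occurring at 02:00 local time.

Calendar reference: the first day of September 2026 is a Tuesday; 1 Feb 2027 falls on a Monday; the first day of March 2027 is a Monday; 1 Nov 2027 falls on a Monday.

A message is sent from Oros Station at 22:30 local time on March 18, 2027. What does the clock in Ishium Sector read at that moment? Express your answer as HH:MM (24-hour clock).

13:30

1 September 2026 is a Tuesday, so the first Sunday is September 6 and the third is September 20.
1 February 2027 is a Monday, so the first Friday is February 5.
Daylight saving runs 20 September 2026 – 5 February 2027; March 18, 2027 is outside that window, so Oros Station is on standard time at UTC+01:00.
22:30 Oros Station − 1h = 21:30 UTC.
1 March 2027 is a Monday, so the first Sunday is March 7 and the second is March 14.
1 November 2027 is a Monday, so the first Sunday is November 7 and the fourth is November 28.
At the standard offset (UTC−09:00), 21:30 UTC − 9h = 12:30 Ishium Sector standard time.
The standard-time date in Ishium Sector, March 18, 2027, falls between 14 March and 28 November, so daylight saving is in effect and Ishium Sector is at UTC−08:00.
21:30 UTC − 8h = 13:30 Ishium Sector.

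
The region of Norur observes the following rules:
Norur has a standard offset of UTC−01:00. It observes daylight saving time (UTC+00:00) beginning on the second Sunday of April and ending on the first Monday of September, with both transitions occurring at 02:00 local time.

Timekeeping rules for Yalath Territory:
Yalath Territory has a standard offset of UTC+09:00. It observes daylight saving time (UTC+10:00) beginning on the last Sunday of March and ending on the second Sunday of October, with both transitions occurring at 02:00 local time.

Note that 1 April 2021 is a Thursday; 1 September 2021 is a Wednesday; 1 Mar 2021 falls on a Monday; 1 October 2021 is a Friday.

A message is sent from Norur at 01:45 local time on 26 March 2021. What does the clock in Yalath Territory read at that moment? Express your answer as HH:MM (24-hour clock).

11:45

1 April 2021 is a Thursday, so the first Sunday is April 4 and the second is April 11.
1 September 2021 is a Wednesday, so the first Monday is September 6.
26 March 2021 does not fall between 11 April and 6 September, so daylight saving is not in effect and Norur is at UTC−01:00.
01:45 Norur + 1h = 02:45 UTC.
1 March 2021 is a Monday, so Sundays fall on 7, 14, 21, 28; the last is March 28.
1 October 2021 is a Friday, so the first Sunday is October 3 and the second is October 10.
At the standard offset (UTC+09:00), 02:45 UTC + 9h = 11:45 Yalath Territory standard time.
The standard-time date in Yalath Territory, 26 March 2021, is outside the daylight-saving period (28 March – 10 October), so Yalath Territory is on standard time, UTC+09:00.
02:45 UTC + 9h = 11:45 Yalath Territory.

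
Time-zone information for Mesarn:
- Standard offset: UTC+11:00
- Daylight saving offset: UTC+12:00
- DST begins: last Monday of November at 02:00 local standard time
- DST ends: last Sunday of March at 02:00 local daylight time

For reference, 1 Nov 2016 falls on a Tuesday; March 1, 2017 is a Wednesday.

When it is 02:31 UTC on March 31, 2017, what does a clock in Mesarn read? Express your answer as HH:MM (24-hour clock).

1 November 2016 is a Tuesday, so Mondays fall on 7, 14, 21, 28; the last is November 28.
1 March 2017 is a Wednesday, so Sundays fall on 5, 12, 19, 26; the last is March 26.
At the standard offset (UTC+11:00), 02:31 UTC + 11h = 13:31 Mesarn standard time.
The standard-time date in Mesarn, March 31, 2017, does not fall between 28 November 2016 and 26 March 2017, so daylight saving is not in effect and Mesarn is at UTC+11:00.
02:31 UTC + 11h = 13:31 local.

13:31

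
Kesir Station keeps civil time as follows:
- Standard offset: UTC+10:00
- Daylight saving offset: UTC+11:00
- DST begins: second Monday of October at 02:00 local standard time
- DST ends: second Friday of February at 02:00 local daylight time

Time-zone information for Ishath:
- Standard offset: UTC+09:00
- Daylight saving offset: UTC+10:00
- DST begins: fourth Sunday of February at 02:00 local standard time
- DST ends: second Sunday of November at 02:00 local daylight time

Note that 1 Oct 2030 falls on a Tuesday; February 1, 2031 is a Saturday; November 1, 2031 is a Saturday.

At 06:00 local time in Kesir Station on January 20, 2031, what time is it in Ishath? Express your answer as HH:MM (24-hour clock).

04:00

1 October 2030 is a Tuesday, so the first Monday is October 7 and the second is October 14.
1 February 2031 is a Saturday, so the first Friday is February 7 and the second is February 14.
January 20, 2031 falls between 14 October 2030 and 14 February 2031, so daylight saving is in effect and Kesir Station is at UTC+11:00.
06:00 Kesir Station − 11h = 19:00 UTC (rolling into the previous day, 19 January 2031).
1 February 2031 is a Saturday, so the first Sunday is February 2 and the fourth is February 23.
1 November 2031 is a Saturday, so the first Sunday is November 2 and the second is November 9.
At the standard offset (UTC+09:00), 19:00 UTC + 9h = 04:00 Ishath standard time (rolling into the next day, 20 January 2031).
The standard-time date in Ishath, January 20, 2031, is outside the daylight-saving period (23 February – 9 November), so Ishath is on standard time, UTC+09:00.
19:00 UTC + 9h = 04:00 Ishath (rolling into the next day, 20 January 2031).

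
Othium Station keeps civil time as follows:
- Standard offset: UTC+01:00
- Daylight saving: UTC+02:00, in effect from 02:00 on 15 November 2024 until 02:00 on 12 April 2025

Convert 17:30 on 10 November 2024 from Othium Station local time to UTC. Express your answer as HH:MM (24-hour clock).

Daylight saving runs 15 November 2024 – 12 April 2025; 10 November 2024 is outside that window, so Othium Station is on standard time at UTC+01:00.
17:30 local − 1h = 16:30 UTC.

16:30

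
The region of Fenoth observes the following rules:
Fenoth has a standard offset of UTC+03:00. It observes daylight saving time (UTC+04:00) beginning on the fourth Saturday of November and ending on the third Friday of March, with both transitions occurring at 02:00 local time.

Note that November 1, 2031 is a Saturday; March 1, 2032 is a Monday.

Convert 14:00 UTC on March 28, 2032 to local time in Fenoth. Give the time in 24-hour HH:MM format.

17:00

1 November 2031 is a Saturday, so the first Saturday is November 1 and the fourth is November 22.
1 March 2032 is a Monday, so the first Friday is March 5 and the third is March 19.
At the standard offset (UTC+03:00), 14:00 UTC + 3h = 17:00 Fenoth standard time.
The standard-time date in Fenoth, March 28, 2032, does not fall between 22 November 2031 and 19 March 2032, so daylight saving is not in effect and Fenoth is at UTC+03:00.
14:00 UTC + 3h = 17:00 local.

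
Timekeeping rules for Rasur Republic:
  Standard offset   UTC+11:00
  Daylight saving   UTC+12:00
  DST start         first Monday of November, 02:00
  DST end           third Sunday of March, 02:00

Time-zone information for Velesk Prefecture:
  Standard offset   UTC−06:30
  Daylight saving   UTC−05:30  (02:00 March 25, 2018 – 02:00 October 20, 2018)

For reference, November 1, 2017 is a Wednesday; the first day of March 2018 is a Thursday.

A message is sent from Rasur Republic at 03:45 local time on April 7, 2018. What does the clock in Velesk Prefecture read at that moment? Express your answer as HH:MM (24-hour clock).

11:15

1 November 2017 is a Wednesday, so the first Monday is November 6.
1 March 2018 is a Thursday, so the first Sunday is March 4 and the third is March 18.
April 7, 2018 does not fall between 6 November 2017 and 18 March 2018, so daylight saving is not in effect and Rasur Republic is at UTC+11:00.
03:45 Rasur Republic − 11h = 16:45 UTC (rolling into the previous day, 6 April 2018).
At the standard offset (UTC−06:30), 16:45 UTC − 6h30m = 10:15 Velesk Prefecture standard time.
The standard-time date in Velesk Prefecture, April 6, 2018, lies within the daylight-saving period (25 March – 20 October), so Velesk Prefecture is on daylight time, UTC−05:30.
16:45 UTC − 5h30m = 11:15 Velesk Prefecture.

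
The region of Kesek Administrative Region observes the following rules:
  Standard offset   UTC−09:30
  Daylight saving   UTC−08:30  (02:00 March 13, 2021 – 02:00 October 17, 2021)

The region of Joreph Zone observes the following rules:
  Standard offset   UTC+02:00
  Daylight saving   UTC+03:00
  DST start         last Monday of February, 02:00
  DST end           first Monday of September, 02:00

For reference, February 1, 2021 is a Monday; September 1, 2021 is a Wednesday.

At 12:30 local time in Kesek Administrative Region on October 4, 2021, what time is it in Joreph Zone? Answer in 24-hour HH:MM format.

23:00

October 4, 2021 falls between 13 March and 17 October, so daylight saving is in effect and Kesek Administrative Region is at UTC−08:30.
12:30 Kesek Administrative Region + 8h30m = 21:00 UTC.
1 February 2021 is a Monday, so Mondays fall on 1, 8, 15, 22; the last is February 22.
1 September 2021 is a Wednesday, so the first Monday is September 6.
At the standard offset (UTC+02:00), 21:00 UTC + 2h = 23:00 Joreph Zone standard time.
The standard-time date in Joreph Zone, October 4, 2021, is outside the daylight-saving period (22 February – 6 September), so Joreph Zone is on standard time, UTC+02:00.
21:00 UTC + 2h = 23:00 Joreph Zone.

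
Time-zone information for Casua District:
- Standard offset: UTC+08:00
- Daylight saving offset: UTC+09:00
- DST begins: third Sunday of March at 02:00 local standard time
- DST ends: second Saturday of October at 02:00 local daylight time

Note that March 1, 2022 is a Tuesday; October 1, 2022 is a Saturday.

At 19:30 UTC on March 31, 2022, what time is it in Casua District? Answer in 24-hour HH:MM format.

1 March 2022 is a Tuesday, so the first Sunday is March 6 and the third is March 20.
1 October 2022 is a Saturday, so the first Saturday is October 1 and the second is October 8.
At the standard offset (UTC+08:00), 19:30 UTC + 8h = 03:30 Casua District standard time (rolling into the next day, 1 April 2022).
The standard-time date in Casua District, April 1, 2022, falls between 20 March and 8 October, so daylight saving is in effect and Casua District is at UTC+09:00.
19:30 UTC + 9h = 04:30 local (rolling into the next day, 1 April 2022).

04:30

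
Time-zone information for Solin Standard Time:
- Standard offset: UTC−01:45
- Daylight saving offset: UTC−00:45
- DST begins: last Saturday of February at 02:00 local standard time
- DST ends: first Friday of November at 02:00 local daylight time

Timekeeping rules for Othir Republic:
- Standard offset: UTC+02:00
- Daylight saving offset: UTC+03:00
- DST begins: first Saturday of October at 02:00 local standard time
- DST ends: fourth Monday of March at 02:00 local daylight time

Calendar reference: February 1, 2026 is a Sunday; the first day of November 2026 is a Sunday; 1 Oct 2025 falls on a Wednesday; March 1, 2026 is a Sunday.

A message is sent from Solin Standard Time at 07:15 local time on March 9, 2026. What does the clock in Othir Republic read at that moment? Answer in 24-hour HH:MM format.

1 February 2026 is a Sunday, so Saturdays fall on 7, 14, 21, 28; the last is February 28.
1 November 2026 is a Sunday, so the first Friday is November 6.
Daylight saving runs 28 February – 6 November; March 9, 2026 is inside that window, so Solin Standard Time is at UTC−00:45.
07:15 Solin Standard Time + 0h45m = 08:00 UTC.
1 October 2025 is a Wednesday, so the first Saturday is October 4.
1 March 2026 is a Sunday, so the first Monday is March 2 and the fourth is March 23.
At the standard offset (UTC+02:00), 08:00 UTC + 2h = 10:00 Othir Republic standard time.
The standard-time date in Othir Republic, March 9, 2026, lies within the daylight-saving period (4 October 2025 – 23 March 2026), so Othir Republic is on daylight time, UTC+03:00.
08:00 UTC + 3h = 11:00 Othir Republic.

11:00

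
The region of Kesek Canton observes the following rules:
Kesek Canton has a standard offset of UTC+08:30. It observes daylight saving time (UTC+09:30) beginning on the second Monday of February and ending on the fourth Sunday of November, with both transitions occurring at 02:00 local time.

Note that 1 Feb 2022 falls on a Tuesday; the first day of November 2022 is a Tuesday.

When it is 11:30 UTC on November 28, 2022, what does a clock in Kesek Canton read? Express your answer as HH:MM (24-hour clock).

20:00

1 February 2022 is a Tuesday, so the first Monday is February 7 and the second is February 14.
1 November 2022 is a Tuesday, so the first Sunday is November 6 and the fourth is November 27.
At the standard offset (UTC+08:30), 11:30 UTC + 8h30m = 20:00 Kesek Canton standard time.
Daylight saving runs 14 February – 27 November; the standard-time date in Kesek Canton, November 28, 2022, is outside that window, so Kesek Canton is on standard time at UTC+08:30.
11:30 UTC + 8h30m = 20:00 local.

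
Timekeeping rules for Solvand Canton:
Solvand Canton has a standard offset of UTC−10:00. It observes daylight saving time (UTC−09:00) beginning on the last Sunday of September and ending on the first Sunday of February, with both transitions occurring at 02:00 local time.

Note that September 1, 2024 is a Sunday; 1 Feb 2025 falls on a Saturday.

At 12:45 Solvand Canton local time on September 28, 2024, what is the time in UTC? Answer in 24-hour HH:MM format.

22:45

1 September 2024 is a Sunday, so Sundays fall on 1, 8, 15, 22, 29; the last is September 29.
1 February 2025 is a Saturday, so the first Sunday is February 2.
Daylight saving runs 29 September 2024 – 2 February 2025; September 28, 2024 is outside that window, so Solvand Canton is on standard time at UTC−10:00.
12:45 local + 10h = 22:45 UTC.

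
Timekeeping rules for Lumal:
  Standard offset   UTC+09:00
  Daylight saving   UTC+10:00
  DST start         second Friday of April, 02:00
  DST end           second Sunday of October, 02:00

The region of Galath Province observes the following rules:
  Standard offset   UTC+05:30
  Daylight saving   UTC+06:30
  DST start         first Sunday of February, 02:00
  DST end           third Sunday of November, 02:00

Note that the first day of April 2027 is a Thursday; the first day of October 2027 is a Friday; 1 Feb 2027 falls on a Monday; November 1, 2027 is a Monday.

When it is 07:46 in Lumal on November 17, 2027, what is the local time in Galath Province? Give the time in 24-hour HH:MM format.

1 April 2027 is a Thursday, so the first Friday is April 2 and the second is April 9.
1 October 2027 is a Friday, so the first Sunday is October 3 and the second is October 10.
November 17, 2027 does not fall between 9 April and 10 October, so daylight saving is not in effect and Lumal is at UTC+09:00.
07:46 Lumal − 9h = 22:46 UTC (rolling into the previous day, 16 November 2027).
1 February 2027 is a Monday, so the first Sunday is February 7.
1 November 2027 is a Monday, so the first Sunday is November 7 and the third is November 21.
At the standard offset (UTC+05:30), 22:46 UTC + 5h30m = 04:16 Galath Province standard time (rolling into the next day, 17 November 2027).
The standard-time date in Galath Province, November 17, 2027, falls between 7 February and 21 November, so daylight saving is in effect and Galath Province is at UTC+06:30.
22:46 UTC + 6h30m = 05:16 Galath Province (rolling into the next day, 17 November 2027).

05:16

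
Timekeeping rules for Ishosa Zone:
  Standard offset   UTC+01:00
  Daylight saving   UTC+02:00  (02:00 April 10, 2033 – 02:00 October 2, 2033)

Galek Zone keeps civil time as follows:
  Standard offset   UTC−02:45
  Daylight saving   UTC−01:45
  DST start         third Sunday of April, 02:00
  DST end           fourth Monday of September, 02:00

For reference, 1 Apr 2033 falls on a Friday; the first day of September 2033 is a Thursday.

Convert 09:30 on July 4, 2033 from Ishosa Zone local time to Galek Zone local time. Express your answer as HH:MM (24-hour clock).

05:45

July 4, 2033 lies within the daylight-saving period (10 April – 2 October), so Ishosa Zone is on daylight time, UTC+02:00.
09:30 Ishosa Zone − 2h = 07:30 UTC.
1 April 2033 is a Friday, so the first Sunday is April 3 and the third is April 17.
1 September 2033 is a Thursday, so the first Monday is September 5 and the fourth is September 26.
At the standard offset (UTC−02:45), 07:30 UTC − 2h45m = 04:45 Galek Zone standard time.
The standard-time date in Galek Zone, July 4, 2033, lies within the daylight-saving period (17 April – 26 September), so Galek Zone is on daylight time, UTC−01:45.
07:30 UTC − 1h45m = 05:45 Galek Zone.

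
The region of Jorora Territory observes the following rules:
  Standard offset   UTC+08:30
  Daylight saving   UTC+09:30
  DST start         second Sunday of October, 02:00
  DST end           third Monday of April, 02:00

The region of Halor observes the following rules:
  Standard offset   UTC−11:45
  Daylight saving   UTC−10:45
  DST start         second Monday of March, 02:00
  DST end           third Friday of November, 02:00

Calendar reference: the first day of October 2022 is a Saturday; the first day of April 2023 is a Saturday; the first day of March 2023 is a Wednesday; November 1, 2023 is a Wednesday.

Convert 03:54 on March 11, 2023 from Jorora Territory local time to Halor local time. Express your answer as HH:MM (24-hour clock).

06:39

1 October 2022 is a Saturday, so the first Sunday is October 2 and the second is October 9.
1 April 2023 is a Saturday, so the first Monday is April 3 and the third is April 17.
Daylight saving runs 9 October 2022 – 17 April 2023; March 11, 2023 is inside that window, so Jorora Territory is at UTC+09:30.
03:54 Jorora Territory − 9h30m = 18:24 UTC (rolling into the previous day, 10 March 2023).
1 March 2023 is a Wednesday, so the first Monday is March 6 and the second is March 13.
1 November 2023 is a Wednesday, so the first Friday is November 3 and the third is November 17.
At the standard offset (UTC−11:45), 18:24 UTC − 11h45m = 06:39 Halor standard time.
The standard-time date in Halor, March 10, 2023, does not fall between 13 March and 17 November, so daylight saving is not in effect and Halor is at UTC−11:45.
18:24 UTC − 11h45m = 06:39 Halor.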